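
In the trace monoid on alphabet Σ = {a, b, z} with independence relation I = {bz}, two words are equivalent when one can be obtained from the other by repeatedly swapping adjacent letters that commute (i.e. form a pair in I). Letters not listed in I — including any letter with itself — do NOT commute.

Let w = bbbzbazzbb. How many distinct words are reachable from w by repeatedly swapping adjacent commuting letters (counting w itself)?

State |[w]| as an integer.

piece 0:b — minimal
piece 1:b rests on {0:b}
piece 2:b rests on {1:b}
piece 3:z — minimal
piece 4:b rests on {2:b}
piece 5:a rests on {3:z, 4:b}
piece 6:z rests on {5:a}
piece 7:z rests on {6:z}
piece 8:b rests on {5:a}
piece 9:b rests on {8:b}
minimal pieces: {0:b, 3:z}
ways to finish when only these pieces remain (= sum over removing one remaining piece with nothing left below it):
  1 left: {7}→1  {9}→1
  2 left: {6,7}→1  {7,9}→2  {8,9}→1
  3 left: {6,7,9}→3  {7,8,9}→3
  4 left: {6,7,8,9}→6
  5 left: {5,6,7,8,9}→6
  6 left: {3,5,6,7,8,9}→6  {4,5,6,7,8,9}→6
  7 left: {2,4,5,6,7,8,9}→6  {3,4,5,6,7,8,9}→12
  8 left: {1,2,4,5,6,7,8,9}→6  {2,3,4,5,6,7,8,9}→18
  placing 0:b first → 24 extensions
  placing 3:z first → 6 extensions
total linear extensions = 30

30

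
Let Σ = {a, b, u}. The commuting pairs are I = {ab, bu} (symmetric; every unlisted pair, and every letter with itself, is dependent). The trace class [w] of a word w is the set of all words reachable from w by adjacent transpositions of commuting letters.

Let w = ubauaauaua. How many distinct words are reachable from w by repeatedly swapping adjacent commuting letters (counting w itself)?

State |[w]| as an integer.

10

piece 0:u — minimal
piece 1:b — minimal
piece 2:a rests on {0:u}
piece 3:u rests on {2:a}
piece 4:a rests on {3:u}
piece 5:a rests on {4:a}
piece 6:u rests on {5:a}
piece 7:a rests on {6:u}
piece 8:u rests on {7:a}
piece 9:a rests on {8:u}
minimal pieces: {0:u, 1:b}
ways to finish when only these pieces remain (= sum over removing one remaining piece with nothing left below it):
  1 left: {1}→1  {9}→1
  2 left: {1,9}→2  {8,9}→1
  3 left: {1,8,9}→3  {7,8,9}→1
  4 left: {1,7,8,9}→4  {6,7,8,9}→1
  5 left: {1,6,7,8,9}→5  {5,6,7,8,9}→1
  6 left: {1,5,6,7,8,9}→6  {4,5,6,7,8,9}→1
  7 left: {1,4,5,6,7,8,9}→7  {3,4,5,6,7,8,9}→1
  8 left: {1,3,4,5,6,7,8,9}→8  {2,3,4,5,6,7,8,9}→1
  placing 0:u first → 9 extensions
  placing 1:b first → 1 extensions
total linear extensions = 10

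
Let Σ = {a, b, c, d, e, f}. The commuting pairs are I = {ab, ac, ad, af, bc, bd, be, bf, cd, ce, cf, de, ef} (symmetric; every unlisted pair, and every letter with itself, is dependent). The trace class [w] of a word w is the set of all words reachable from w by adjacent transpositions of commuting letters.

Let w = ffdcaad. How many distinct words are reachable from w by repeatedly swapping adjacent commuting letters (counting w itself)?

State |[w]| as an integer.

105

0(f) covers ∅
1(f) covers 0:f
2(d) covers 1:f
3(c) covers ∅
4(a) covers ∅
5(a) covers 4:a
6(d) covers 2:d
floor of heap: 0:f, 3:c, 4:a
completions by unplaced set U, small U first (add the entries for U minus each lowest piece of U):
  |U|=1: {3}:1  {5}:1  {6}:1
  |U|=2: {2,6}:1  {3,5}:2  {3,6}:2  {4,5}:1  {5,6}:2
  |U|=3: {1,2,6}:1  {2,3,6}:3  {2,5,6}:3  {3,4,5}:3  {3,5,6}:6  {4,5,6}:3
  |U|=4: {0,1,2,6}:1  {1,2,3,6}:4  {1,2,5,6}:4  {2,3,5,6}:12  {2,4,5,6}:6  {3,4,5,6}:12
  |U|=5: {0,1,2,3,6}:5  {0,1,2,5,6}:5  {1,2,3,5,6}:20  {1,2,4,5,6}:10  {2,3,4,5,6}:30
  start at 0(f): 60
  start at 3(c): 15
  start at 4(a): 30
sum over floor = 105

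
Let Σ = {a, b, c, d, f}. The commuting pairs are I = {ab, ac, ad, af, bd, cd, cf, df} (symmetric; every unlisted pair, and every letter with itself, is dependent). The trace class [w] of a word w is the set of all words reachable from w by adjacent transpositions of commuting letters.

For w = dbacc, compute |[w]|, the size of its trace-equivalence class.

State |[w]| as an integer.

20

piece 0:d — minimal
piece 1:b — minimal
piece 2:a — minimal
piece 3:c rests on {1:b}
piece 4:c rests on {3:c}
minimal pieces: {0:d, 1:b, 2:a}
ways to finish when only these pieces remain (= sum over removing one remaining piece with nothing left below it):
  1 left: {0}→1  {2}→1  {4}→1
  2 left: {0,2}→2  {0,4}→2  {2,4}→2  {3,4}→1
  3 left: {0,2,4}→6  {0,3,4}→3  {1,3,4}→1  {2,3,4}→3
  placing 0:d first → 4 extensions
  placing 1:b first → 12 extensions
  placing 2:a first → 4 extensions
total linear extensions = 20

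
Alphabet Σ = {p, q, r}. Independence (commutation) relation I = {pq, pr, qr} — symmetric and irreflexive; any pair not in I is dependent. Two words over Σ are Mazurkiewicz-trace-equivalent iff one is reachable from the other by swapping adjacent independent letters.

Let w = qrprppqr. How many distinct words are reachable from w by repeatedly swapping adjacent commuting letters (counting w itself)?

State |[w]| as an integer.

piece 0:q — minimal
piece 1:r — minimal
piece 2:p — minimal
piece 3:r rests on {1:r}
piece 4:p rests on {2:p}
piece 5:p rests on {4:p}
piece 6:q rests on {0:q}
piece 7:r rests on {3:r}
minimal pieces: {0:q, 1:r, 2:p}
ways to finish when only these pieces remain (= sum over removing one remaining piece with nothing left below it):
  1 left: {5}→1  {6}→1  {7}→1
  2 left: {0,6}→1  {3,7}→1  {4,5}→1  {5,6}→2  {5,7}→2  {6,7}→2
  3 left: {0,5,6}→3  {0,6,7}→3  {1,3,7}→1  {2,4,5}→1  {3,5,7}→3  {3,6,7}→3  {4,5,6}→3  {4,5,7}→3  {5,6,7}→6
  4 left: {0,3,6,7}→6  {0,4,5,6}→6  {0,5,6,7}→12  {1,3,5,7}→4  {1,3,6,7}→4  {2,4,5,6}→4  {2,4,5,7}→4  {3,4,5,7}→6  {3,5,6,7}→12  {4,5,6,7}→12
  5 left: {0,1,3,6,7}→10  {0,2,4,5,6}→10  {0,3,5,6,7}→30  {0,4,5,6,7}→30  {1,3,4,5,7}→10  {1,3,5,6,7}→20  {2,3,4,5,7}→10  {2,4,5,6,7}→20  {3,4,5,6,7}→30
  6 left: {0,1,3,5,6,7}→60  {0,2,4,5,6,7}→60  {0,3,4,5,6,7}→90  {1,2,3,4,5,7}→20  {1,3,4,5,6,7}→60  {2,3,4,5,6,7}→60
  placing 0:q first → 140 extensions
  placing 1:r first → 210 extensions
  placing 2:p first → 210 extensions
total linear extensions = 560

560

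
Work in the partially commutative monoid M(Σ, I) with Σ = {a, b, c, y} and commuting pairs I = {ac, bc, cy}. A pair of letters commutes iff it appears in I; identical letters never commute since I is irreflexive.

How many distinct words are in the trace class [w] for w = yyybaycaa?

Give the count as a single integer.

#0=y has no predecessor
#1=y depends on [0:y]
#2=y depends on [1:y]
#3=b depends on [2:y]
#4=a depends on [3:b]
#5=y depends on [4:a]
#6=c has no predecessor
#7=a depends on [5:y]
#8=a depends on [7:a]
sources: [0:y, 6:c]
N(rest) = Σ N(rest − s) over sources s of rest; N(one piece) = 1:
  size 1 → [6]=1  [8]=1
  size 2 → [6,8]=2  [7,8]=1
  size 3 → [5,7,8]=1  [6,7,8]=3
  size 4 → [4,5,7,8]=1  [5,6,7,8]=4
  size 5 → [3,4,5,7,8]=1  [4,5,6,7,8]=5
  size 6 → [2,3,4,5,7,8]=1  [3,4,5,6,7,8]=6
  size 7 → [1,2,3,4,5,7,8]=1  [2,3,4,5,6,7,8]=7
  first=0(y) contributes 8
  first=6(c) contributes 1
|[w]| = 9

9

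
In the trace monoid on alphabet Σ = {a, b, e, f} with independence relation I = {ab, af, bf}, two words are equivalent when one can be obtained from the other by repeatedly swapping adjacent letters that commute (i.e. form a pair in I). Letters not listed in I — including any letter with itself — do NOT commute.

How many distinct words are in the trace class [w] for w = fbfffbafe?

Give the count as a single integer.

#0=f has no predecessor
#1=b has no predecessor
#2=f depends on [0:f]
#3=f depends on [2:f]
#4=f depends on [3:f]
#5=b depends on [1:b]
#6=a has no predecessor
#7=f depends on [4:f]
#8=e depends on [5:b, 6:a, 7:f]
sources: [0:f, 1:b, 6:a]
N(rest) = Σ N(rest − s) over sources s of rest; N(one piece) = 1:
  size 1 → [8]=1
  size 2 → [5,8]=1  [6,8]=1  [7,8]=1
  size 3 → [1,5,8]=1  [4,7,8]=1  [5,6,8]=2  [5,7,8]=2  [6,7,8]=2
  size 4 → [1,5,6,8]=3  [1,5,7,8]=3  [3,4,7,8]=1  [4,5,7,8]=3  [4,6,7,8]=3  [5,6,7,8]=6
  size 5 → [1,4,5,7,8]=6  [1,5,6,7,8]=12  [2,3,4,7,8]=1  [3,4,5,7,8]=4  [3,4,6,7,8]=4  [4,5,6,7,8]=12
  size 6 → [0,2,3,4,7,8]=1  [1,3,4,5,7,8]=10  [1,4,5,6,7,8]=30  [2,3,4,5,7,8]=5  [2,3,4,6,7,8]=5  [3,4,5,6,7,8]=20
  size 7 → [0,2,3,4,5,7,8]=6  [0,2,3,4,6,7,8]=6  [1,2,3,4,5,7,8]=15  [1,3,4,5,6,7,8]=60  [2,3,4,5,6,7,8]=30
  first=0(f) contributes 105
  first=1(b) contributes 42
  first=6(a) contributes 21
|[w]| = 168

168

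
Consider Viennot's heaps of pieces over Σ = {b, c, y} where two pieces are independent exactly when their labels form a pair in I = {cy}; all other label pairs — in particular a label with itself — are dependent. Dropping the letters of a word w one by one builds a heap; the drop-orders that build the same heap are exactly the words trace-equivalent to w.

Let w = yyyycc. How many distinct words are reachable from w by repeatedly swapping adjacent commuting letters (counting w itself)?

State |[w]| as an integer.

15

#0=y has no predecessor
#1=y depends on [0:y]
#2=y depends on [1:y]
#3=y depends on [2:y]
#4=c has no predecessor
#5=c depends on [4:c]
sources: [0:y, 4:c]
N(rest) = Σ N(rest − s) over sources s of rest; N(one piece) = 1:
  size 1 → [3]=1  [5]=1
  size 2 → [2,3]=1  [3,5]=2  [4,5]=1
  size 3 → [1,2,3]=1  [2,3,5]=3  [3,4,5]=3
  size 4 → [0,1,2,3]=1  [1,2,3,5]=4  [2,3,4,5]=6
  first=0(y) contributes 10
  first=4(c) contributes 5
|[w]| = 15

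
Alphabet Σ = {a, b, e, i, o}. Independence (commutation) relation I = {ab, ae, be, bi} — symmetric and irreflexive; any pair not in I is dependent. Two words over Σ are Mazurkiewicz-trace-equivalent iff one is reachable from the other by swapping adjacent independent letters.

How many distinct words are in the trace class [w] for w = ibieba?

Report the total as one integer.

#0=i has no predecessor
#1=b has no predecessor
#2=i depends on [0:i]
#3=e depends on [2:i]
#4=b depends on [1:b]
#5=a depends on [2:i]
sources: [0:i, 1:b]
N(rest) = Σ N(rest − s) over sources s of rest; N(one piece) = 1:
  size 1 → [3]=1  [4]=1  [5]=1
  size 2 → [1,4]=1  [3,4]=2  [3,5]=2  [4,5]=2
  size 3 → [1,3,4]=3  [1,4,5]=3  [2,3,5]=2  [3,4,5]=6
  size 4 → [0,2,3,5]=2  [1,3,4,5]=12  [2,3,4,5]=8
  first=0(i) contributes 20
  first=1(b) contributes 10
|[w]| = 30

30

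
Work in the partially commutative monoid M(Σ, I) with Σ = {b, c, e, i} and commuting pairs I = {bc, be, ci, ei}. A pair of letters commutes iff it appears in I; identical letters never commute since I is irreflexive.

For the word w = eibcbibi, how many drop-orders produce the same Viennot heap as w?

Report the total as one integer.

28

drop 0:e onto floor
drop 1:i onto floor
drop 2:b onto {1:i}
drop 3:c onto {0:e}
drop 4:b onto {2:b}
drop 5:i onto {4:b}
drop 6:b onto {5:i}
drop 7:i onto {6:b}
ground layer = {0:e, 1:i}
drop-orders for the pieces not yet dropped (sum over which currently-grounded one goes next):
  1 to go: {3} 1  {7} 1
  2 to go: {0,3} 1  {3,7} 2  {6,7} 1
  3 to go: {0,3,7} 3  {3,6,7} 3  {5,6,7} 1
  4 to go: {0,3,6,7} 6  {3,5,6,7} 4  {4,5,6,7} 1
  5 to go: {0,3,5,6,7} 10  {2,4,5,6,7} 1  {3,4,5,6,7} 5
  6 to go: {0,3,4,5,6,7} 15  {1,2,4,5,6,7} 1  {2,3,4,5,6,7} 6
  if 0:e drops first: 7 orders
  if 1:i drops first: 21 orders
heap linearizations: 28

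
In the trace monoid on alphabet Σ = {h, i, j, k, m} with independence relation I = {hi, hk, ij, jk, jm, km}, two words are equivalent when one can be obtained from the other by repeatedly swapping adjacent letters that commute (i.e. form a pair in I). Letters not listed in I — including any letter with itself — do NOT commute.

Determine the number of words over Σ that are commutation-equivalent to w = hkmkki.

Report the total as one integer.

10

piece 0:h — minimal
piece 1:k — minimal
piece 2:m rests on {0:h}
piece 3:k rests on {1:k}
piece 4:k rests on {3:k}
piece 5:i rests on {2:m, 4:k}
minimal pieces: {0:h, 1:k}
ways to finish when only these pieces remain (= sum over removing one remaining piece with nothing left below it):
  1 left: {5}→1
  2 left: {2,5}→1  {4,5}→1
  3 left: {0,2,5}→1  {2,4,5}→2  {3,4,5}→1
  4 left: {0,2,4,5}→3  {1,3,4,5}→1  {2,3,4,5}→3
  placing 0:h first → 4 extensions
  placing 1:k first → 6 extensions
total linear extensions = 10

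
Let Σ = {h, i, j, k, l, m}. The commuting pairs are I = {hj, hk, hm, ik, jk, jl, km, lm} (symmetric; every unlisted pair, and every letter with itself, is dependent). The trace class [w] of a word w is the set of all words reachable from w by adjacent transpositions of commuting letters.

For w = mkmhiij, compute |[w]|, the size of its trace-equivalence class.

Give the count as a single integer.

0(m) covers ∅
1(k) covers ∅
2(m) covers 0:m
3(h) covers ∅
4(i) covers 2:m, 3:h
5(i) covers 4:i
6(j) covers 5:i
floor of heap: 0:m, 1:k, 3:h
completions by unplaced set U, small U first (add the entries for U minus each lowest piece of U):
  |U|=1: {1}:1  {6}:1
  |U|=2: {1,6}:2  {5,6}:1
  |U|=3: {1,5,6}:3  {4,5,6}:1
  |U|=4: {1,4,5,6}:4  {2,4,5,6}:1  {3,4,5,6}:1
  |U|=5: {0,2,4,5,6}:1  {1,2,4,5,6}:5  {1,3,4,5,6}:5  {2,3,4,5,6}:2
  start at 0(m): 12
  start at 1(k): 3
  start at 3(h): 6
sum over floor = 21

21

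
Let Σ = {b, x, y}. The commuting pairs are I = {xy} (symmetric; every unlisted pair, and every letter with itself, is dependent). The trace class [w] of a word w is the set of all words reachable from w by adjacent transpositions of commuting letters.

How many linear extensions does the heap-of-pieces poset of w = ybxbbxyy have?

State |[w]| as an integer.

3

#0=y has no predecessor
#1=b depends on [0:y]
#2=x depends on [1:b]
#3=b depends on [2:x]
#4=b depends on [3:b]
#5=x depends on [4:b]
#6=y depends on [4:b]
#7=y depends on [6:y]
sources: [0:y]
N(rest) = Σ N(rest − s) over sources s of rest; N(one piece) = 1:
  size 1 → [5]=1  [7]=1
  size 2 → [5,7]=2  [6,7]=1
  size 3 → [5,6,7]=3
  size 4 → [4,5,6,7]=3
  size 5 → [3,4,5,6,7]=3
  size 6 → [2,3,4,5,6,7]=3
  first=0(y) contributes 3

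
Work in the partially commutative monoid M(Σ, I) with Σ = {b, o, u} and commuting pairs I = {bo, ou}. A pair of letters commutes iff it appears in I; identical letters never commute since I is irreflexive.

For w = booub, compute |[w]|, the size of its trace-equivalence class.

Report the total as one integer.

10

#0=b has no predecessor
#1=o has no predecessor
#2=o depends on [1:o]
#3=u depends on [0:b]
#4=b depends on [3:u]
sources: [0:b, 1:o]
N(rest) = Σ N(rest − s) over sources s of rest; N(one piece) = 1:
  size 1 → [2]=1  [4]=1
  size 2 → [1,2]=1  [2,4]=2  [3,4]=1
  size 3 → [0,3,4]=1  [1,2,4]=3  [2,3,4]=3
  first=0(b) contributes 6
  first=1(o) contributes 4
|[w]| = 10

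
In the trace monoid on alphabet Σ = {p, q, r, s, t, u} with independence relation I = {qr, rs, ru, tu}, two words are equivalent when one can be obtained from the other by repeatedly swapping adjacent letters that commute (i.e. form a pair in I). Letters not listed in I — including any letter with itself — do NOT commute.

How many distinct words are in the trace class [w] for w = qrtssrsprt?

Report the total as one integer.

piece 0:q — minimal
piece 1:r — minimal
piece 2:t rests on {0:q, 1:r}
piece 3:s rests on {2:t}
piece 4:s rests on {3:s}
piece 5:r rests on {2:t}
piece 6:s rests on {4:s}
piece 7:p rests on {5:r, 6:s}
piece 8:r rests on {7:p}
piece 9:t rests on {8:r}
minimal pieces: {0:q, 1:r}
ways to finish when only these pieces remain (= sum over removing one remaining piece with nothing left below it):
  1 left: {9}→1
  2 left: {8,9}→1
  3 left: {7,8,9}→1
  4 left: {5,7,8,9}→1  {6,7,8,9}→1
  5 left: {4,6,7,8,9}→1  {5,6,7,8,9}→2
  6 left: {3,4,6,7,8,9}→1  {4,5,6,7,8,9}→3
  7 left: {3,4,5,6,7,8,9}→4
  8 left: {2,3,4,5,6,7,8,9}→4
  placing 0:q first → 4 extensions
  placing 1:r first → 4 extensions
total linear extensions = 8

8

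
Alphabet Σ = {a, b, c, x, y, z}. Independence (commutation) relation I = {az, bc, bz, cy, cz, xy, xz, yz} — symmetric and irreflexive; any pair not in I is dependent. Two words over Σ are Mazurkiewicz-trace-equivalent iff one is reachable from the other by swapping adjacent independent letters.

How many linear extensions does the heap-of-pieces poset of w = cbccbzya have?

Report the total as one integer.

160

piece 0:c — minimal
piece 1:b — minimal
piece 2:c rests on {0:c}
piece 3:c rests on {2:c}
piece 4:b rests on {1:b}
piece 5:z — minimal
piece 6:y rests on {4:b}
piece 7:a rests on {3:c, 6:y}
minimal pieces: {0:c, 1:b, 5:z}
ways to finish when only these pieces remain (= sum over removing one remaining piece with nothing left below it):
  1 left: {5}→1  {7}→1
  2 left: {3,7}→1  {5,7}→2  {6,7}→1
  3 left: {2,3,7}→1  {3,5,7}→3  {3,6,7}→2  {4,6,7}→1  {5,6,7}→3
  4 left: {0,2,3,7}→1  {1,4,6,7}→1  {2,3,5,7}→4  {2,3,6,7}→3  {3,4,6,7}→3  {3,5,6,7}→8  {4,5,6,7}→4
  5 left: {0,2,3,5,7}→5  {0,2,3,6,7}→4  {1,3,4,6,7}→4  {1,4,5,6,7}→5  {2,3,4,6,7}→6  {2,3,5,6,7}→15  {3,4,5,6,7}→15
  6 left: {0,2,3,4,6,7}→10  {0,2,3,5,6,7}→24  {1,2,3,4,6,7}→10  {1,3,4,5,6,7}→24  {2,3,4,5,6,7}→36
  placing 0:c first → 70 extensions
  placing 1:b first → 70 extensions
  placing 5:z first → 20 extensions
total linear extensions = 160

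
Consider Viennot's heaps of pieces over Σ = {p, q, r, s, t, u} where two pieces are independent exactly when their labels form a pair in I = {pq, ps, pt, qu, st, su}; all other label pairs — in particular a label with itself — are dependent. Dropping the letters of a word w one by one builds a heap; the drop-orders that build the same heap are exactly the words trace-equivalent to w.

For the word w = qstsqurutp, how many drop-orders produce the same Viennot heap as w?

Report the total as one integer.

drop 0:q onto floor
drop 1:s onto {0:q}
drop 2:t onto {0:q}
drop 3:s onto {1:s}
drop 4:q onto {2:t, 3:s}
drop 5:u onto {2:t}
drop 6:r onto {4:q, 5:u}
drop 7:u onto {6:r}
drop 8:t onto {7:u}
drop 9:p onto {7:u}
ground layer = {0:q}
drop-orders for the pieces not yet dropped (sum over which currently-grounded one goes next):
  1 to go: {8} 1  {9} 1
  2 to go: {8,9} 2
  3 to go: {7,8,9} 2
  4 to go: {6,7,8,9} 2
  5 to go: {4,6,7,8,9} 2  {5,6,7,8,9} 2
  6 to go: {3,4,6,7,8,9} 2  {4,5,6,7,8,9} 4
  7 to go: {1,3,4,6,7,8,9} 2  {2,4,5,6,7,8,9} 4  {3,4,5,6,7,8,9} 6
  8 to go: {1,3,4,5,6,7,8,9} 8  {2,3,4,5,6,7,8,9} 10
  if 0:q drops first: 18 orders

18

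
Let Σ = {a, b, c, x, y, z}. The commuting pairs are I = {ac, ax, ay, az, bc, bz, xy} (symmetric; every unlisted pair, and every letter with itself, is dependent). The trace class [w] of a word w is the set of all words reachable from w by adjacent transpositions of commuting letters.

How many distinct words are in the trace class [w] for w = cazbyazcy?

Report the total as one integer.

#0=c has no predecessor
#1=a has no predecessor
#2=z depends on [0:c]
#3=b depends on [1:a]
#4=y depends on [2:z, 3:b]
#5=a depends on [3:b]
#6=z depends on [4:y]
#7=c depends on [6:z]
#8=y depends on [7:c]
sources: [0:c, 1:a]
N(rest) = Σ N(rest − s) over sources s of rest; N(one piece) = 1:
  size 1 → [5]=1  [8]=1
  size 2 → [5,8]=2  [7,8]=1
  size 3 → [5,7,8]=3  [6,7,8]=1
  size 4 → [4,6,7,8]=1  [5,6,7,8]=4
  size 5 → [2,4,6,7,8]=1  [4,5,6,7,8]=5
  size 6 → [0,2,4,6,7,8]=1  [2,4,5,6,7,8]=6  [3,4,5,6,7,8]=5
  size 7 → [0,2,4,5,6,7,8]=7  [1,3,4,5,6,7,8]=5  [2,3,4,5,6,7,8]=11
  first=0(c) contributes 16
  first=1(a) contributes 18
|[w]| = 34

34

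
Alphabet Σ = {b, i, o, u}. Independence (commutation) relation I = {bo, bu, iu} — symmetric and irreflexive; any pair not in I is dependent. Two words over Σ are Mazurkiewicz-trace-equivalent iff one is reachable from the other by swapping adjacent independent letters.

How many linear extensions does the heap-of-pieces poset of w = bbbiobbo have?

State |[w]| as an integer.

6

#0=b has no predecessor
#1=b depends on [0:b]
#2=b depends on [1:b]
#3=i depends on [2:b]
#4=o depends on [3:i]
#5=b depends on [3:i]
#6=b depends on [5:b]
#7=o depends on [4:o]
sources: [0:b]
N(rest) = Σ N(rest − s) over sources s of rest; N(one piece) = 1:
  size 1 → [6]=1  [7]=1
  size 2 → [4,7]=1  [5,6]=1  [6,7]=2
  size 3 → [4,6,7]=3  [5,6,7]=3
  size 4 → [4,5,6,7]=6
  size 5 → [3,4,5,6,7]=6
  size 6 → [2,3,4,5,6,7]=6
  first=0(b) contributes 6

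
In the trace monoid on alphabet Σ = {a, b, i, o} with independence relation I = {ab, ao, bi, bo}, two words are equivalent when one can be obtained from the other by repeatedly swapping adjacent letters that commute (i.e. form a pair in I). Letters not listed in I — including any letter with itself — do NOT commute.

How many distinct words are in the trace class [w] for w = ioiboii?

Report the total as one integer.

7

#0=i has no predecessor
#1=o depends on [0:i]
#2=i depends on [1:o]
#3=b has no predecessor
#4=o depends on [2:i]
#5=i depends on [4:o]
#6=i depends on [5:i]
sources: [0:i, 3:b]
N(rest) = Σ N(rest − s) over sources s of rest; N(one piece) = 1:
  size 1 → [3]=1  [6]=1
  size 2 → [3,6]=2  [5,6]=1
  size 3 → [3,5,6]=3  [4,5,6]=1
  size 4 → [2,4,5,6]=1  [3,4,5,6]=4
  size 5 → [1,2,4,5,6]=1  [2,3,4,5,6]=5
  first=0(i) contributes 6
  first=3(b) contributes 1
|[w]| = 7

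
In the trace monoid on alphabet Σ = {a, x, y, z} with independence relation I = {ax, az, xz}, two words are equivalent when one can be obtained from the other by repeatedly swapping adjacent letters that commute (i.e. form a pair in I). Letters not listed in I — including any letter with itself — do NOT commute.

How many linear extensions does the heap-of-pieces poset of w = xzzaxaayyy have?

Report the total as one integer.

210

0(x) covers ∅
1(z) covers ∅
2(z) covers 1:z
3(a) covers ∅
4(x) covers 0:x
5(a) covers 3:a
6(a) covers 5:a
7(y) covers 2:z, 4:x, 6:a
8(y) covers 7:y
9(y) covers 8:y
floor of heap: 0:x, 1:z, 3:a
completions by unplaced set U, small U first (add the entries for U minus each lowest piece of U):
  |U|=1: {9}:1
  |U|=2: {8,9}:1
  |U|=3: {7,8,9}:1
  |U|=4: {2,7,8,9}:1  {4,7,8,9}:1  {6,7,8,9}:1
  |U|=5: {0,4,7,8,9}:1  {1,2,7,8,9}:1  {2,4,7,8,9}:2  {2,6,7,8,9}:2  {4,6,7,8,9}:2  {5,6,7,8,9}:1
  |U|=6: {0,2,4,7,8,9}:3  {0,4,6,7,8,9}:3  {1,2,4,7,8,9}:3  {1,2,6,7,8,9}:3  {2,4,6,7,8,9}:6  {2,5,6,7,8,9}:3  {3,5,6,7,8,9}:1  {4,5,6,7,8,9}:3
  |U|=7: {0,1,2,4,7,8,9}:6  {0,2,4,6,7,8,9}:12  {0,4,5,6,7,8,9}:6  {1,2,4,6,7,8,9}:12  {1,2,5,6,7,8,9}:6  {2,3,5,6,7,8,9}:4  {2,4,5,6,7,8,9}:12  {3,4,5,6,7,8,9}:4
  |U|=8: {0,1,2,4,6,7,8,9}:30  {0,2,4,5,6,7,8,9}:30  {0,3,4,5,6,7,8,9}:10  {1,2,3,5,6,7,8,9}:10  {1,2,4,5,6,7,8,9}:30  {2,3,4,5,6,7,8,9}:20
  start at 0(x): 60
  start at 1(z): 60
  start at 3(a): 90
sum over floor = 210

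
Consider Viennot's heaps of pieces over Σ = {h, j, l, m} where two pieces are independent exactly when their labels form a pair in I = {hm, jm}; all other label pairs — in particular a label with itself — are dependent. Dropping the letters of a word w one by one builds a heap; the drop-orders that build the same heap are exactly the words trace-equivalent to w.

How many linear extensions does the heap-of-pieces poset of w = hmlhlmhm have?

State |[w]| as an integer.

#0=h has no predecessor
#1=m has no predecessor
#2=l depends on [0:h, 1:m]
#3=h depends on [2:l]
#4=l depends on [3:h]
#5=m depends on [4:l]
#6=h depends on [4:l]
#7=m depends on [5:m]
sources: [0:h, 1:m]
N(rest) = Σ N(rest − s) over sources s of rest; N(one piece) = 1:
  size 1 → [6]=1  [7]=1
  size 2 → [5,7]=1  [6,7]=2
  size 3 → [5,6,7]=3
  size 4 → [4,5,6,7]=3
  size 5 → [3,4,5,6,7]=3
  size 6 → [2,3,4,5,6,7]=3
  first=0(h) contributes 3
  first=1(m) contributes 3
|[w]| = 6

6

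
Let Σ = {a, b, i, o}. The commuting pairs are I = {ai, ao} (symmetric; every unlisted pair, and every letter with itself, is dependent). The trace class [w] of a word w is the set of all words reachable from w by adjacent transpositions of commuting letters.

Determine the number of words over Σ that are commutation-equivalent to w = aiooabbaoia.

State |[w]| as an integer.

60

drop 0:a onto floor
drop 1:i onto floor
drop 2:o onto {1:i}
drop 3:o onto {2:o}
drop 4:a onto {0:a}
drop 5:b onto {3:o, 4:a}
drop 6:b onto {5:b}
drop 7:a onto {6:b}
drop 8:o onto {6:b}
drop 9:i onto {8:o}
drop 10:a onto {7:a}
ground layer = {0:a, 1:i}
drop-orders for the pieces not yet dropped (sum over which currently-grounded one goes next):
  1 to go: {9} 1  {10} 1
  2 to go: {7,10} 1  {8,9} 1  {9,10} 2
  3 to go: {7,9,10} 3  {8,9,10} 3
  4 to go: {7,8,9,10} 6
  5 to go: {6,7,8,9,10} 6
  6 to go: {5,6,7,8,9,10} 6
  7 to go: {3,5,6,7,8,9,10} 6  {4,5,6,7,8,9,10} 6
  8 to go: {0,4,5,6,7,8,9,10} 6  {2,3,5,6,7,8,9,10} 6  {3,4,5,6,7,8,9,10} 12
  9 to go: {0,3,4,5,6,7,8,9,10} 18  {1,2,3,5,6,7,8,9,10} 6  {2,3,4,5,6,7,8,9,10} 18
  if 0:a drops first: 24 orders
  if 1:i drops first: 36 orders
heap linearizations: 60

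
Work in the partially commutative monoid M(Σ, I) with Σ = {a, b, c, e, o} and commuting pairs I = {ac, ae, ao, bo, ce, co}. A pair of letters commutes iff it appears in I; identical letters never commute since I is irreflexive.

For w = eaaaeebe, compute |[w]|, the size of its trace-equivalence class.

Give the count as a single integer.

#0=e has no predecessor
#1=a has no predecessor
#2=a depends on [1:a]
#3=a depends on [2:a]
#4=e depends on [0:e]
#5=e depends on [4:e]
#6=b depends on [3:a, 5:e]
#7=e depends on [6:b]
sources: [0:e, 1:a]
N(rest) = Σ N(rest − s) over sources s of rest; N(one piece) = 1:
  size 1 → [7]=1
  size 2 → [6,7]=1
  size 3 → [3,6,7]=1  [5,6,7]=1
  size 4 → [2,3,6,7]=1  [3,5,6,7]=2  [4,5,6,7]=1
  size 5 → [0,4,5,6,7]=1  [1,2,3,6,7]=1  [2,3,5,6,7]=3  [3,4,5,6,7]=3
  size 6 → [0,3,4,5,6,7]=4  [1,2,3,5,6,7]=4  [2,3,4,5,6,7]=6
  first=0(e) contributes 10
  first=1(a) contributes 10
|[w]| = 20

20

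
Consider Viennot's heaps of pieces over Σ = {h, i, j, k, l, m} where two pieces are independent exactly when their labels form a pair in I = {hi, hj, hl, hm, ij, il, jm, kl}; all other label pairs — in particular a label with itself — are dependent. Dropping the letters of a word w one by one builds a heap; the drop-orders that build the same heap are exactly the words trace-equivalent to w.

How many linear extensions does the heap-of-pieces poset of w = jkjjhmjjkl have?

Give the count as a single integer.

65

drop 0:j onto floor
drop 1:k onto {0:j}
drop 2:j onto {1:k}
drop 3:j onto {2:j}
drop 4:h onto {1:k}
drop 5:m onto {1:k}
drop 6:j onto {3:j}
drop 7:j onto {6:j}
drop 8:k onto {4:h, 5:m, 7:j}
drop 9:l onto {5:m, 7:j}
ground layer = {0:j}
drop-orders for the pieces not yet dropped (sum over which currently-grounded one goes next):
  1 to go: {8} 1  {9} 1
  2 to go: {4,8} 1  {8,9} 2
  3 to go: {4,8,9} 3  {5,8,9} 2  {7,8,9} 2
  4 to go: {4,5,8,9} 5  {4,7,8,9} 5  {5,7,8,9} 4  {6,7,8,9} 2
  5 to go: {3,6,7,8,9} 2  {4,5,7,8,9} 14  {4,6,7,8,9} 7  {5,6,7,8,9} 6
  6 to go: {2,3,6,7,8,9} 2  {3,4,6,7,8,9} 9  {3,5,6,7,8,9} 8  {4,5,6,7,8,9} 27
  7 to go: {2,3,4,6,7,8,9} 11  {2,3,5,6,7,8,9} 10  {3,4,5,6,7,8,9} 44
  8 to go: {2,3,4,5,6,7,8,9} 65
  if 0:j drops first: 65 orders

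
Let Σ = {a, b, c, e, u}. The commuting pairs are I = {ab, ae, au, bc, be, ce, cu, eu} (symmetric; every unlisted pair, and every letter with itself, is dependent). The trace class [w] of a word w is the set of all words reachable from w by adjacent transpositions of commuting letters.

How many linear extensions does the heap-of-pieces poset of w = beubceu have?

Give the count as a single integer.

105

#0=b has no predecessor
#1=e has no predecessor
#2=u depends on [0:b]
#3=b depends on [2:u]
#4=c has no predecessor
#5=e depends on [1:e]
#6=u depends on [3:b]
sources: [0:b, 1:e, 4:c]
N(rest) = Σ N(rest − s) over sources s of rest; N(one piece) = 1:
  size 1 → [4]=1  [5]=1  [6]=1
  size 2 → [1,5]=1  [3,6]=1  [4,5]=2  [4,6]=2  [5,6]=2
  size 3 → [1,4,5]=3  [1,5,6]=3  [2,3,6]=1  [3,4,6]=3  [3,5,6]=3  [4,5,6]=6
  size 4 → [0,2,3,6]=1  [1,3,5,6]=6  [1,4,5,6]=12  [2,3,4,6]=4  [2,3,5,6]=4  [3,4,5,6]=12
  size 5 → [0,2,3,4,6]=5  [0,2,3,5,6]=5  [1,2,3,5,6]=10  [1,3,4,5,6]=30  [2,3,4,5,6]=20
  first=0(b) contributes 60
  first=1(e) contributes 30
  first=4(c) contributes 15
|[w]| = 105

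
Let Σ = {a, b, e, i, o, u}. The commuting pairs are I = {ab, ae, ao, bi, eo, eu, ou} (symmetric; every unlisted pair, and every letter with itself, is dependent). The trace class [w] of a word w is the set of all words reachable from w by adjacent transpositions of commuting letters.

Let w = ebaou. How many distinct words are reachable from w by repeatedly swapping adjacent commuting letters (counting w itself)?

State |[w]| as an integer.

7

piece 0:e — minimal
piece 1:b rests on {0:e}
piece 2:a — minimal
piece 3:o rests on {1:b}
piece 4:u rests on {1:b, 2:a}
minimal pieces: {0:e, 2:a}
ways to finish when only these pieces remain (= sum over removing one remaining piece with nothing left below it):
  1 left: {3}→1  {4}→1
  2 left: {2,4}→1  {3,4}→2
  3 left: {1,3,4}→2  {2,3,4}→3
  placing 0:e first → 5 extensions
  placing 2:a first → 2 extensions
total linear extensions = 7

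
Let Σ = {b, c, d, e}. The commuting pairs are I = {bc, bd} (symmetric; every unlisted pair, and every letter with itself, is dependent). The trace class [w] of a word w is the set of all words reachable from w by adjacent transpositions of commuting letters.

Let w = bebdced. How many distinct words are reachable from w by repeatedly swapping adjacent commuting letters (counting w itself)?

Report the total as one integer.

3

0(b) covers ∅
1(e) covers 0:b
2(b) covers 1:e
3(d) covers 1:e
4(c) covers 3:d
5(e) covers 2:b, 4:c
6(d) covers 5:e
floor of heap: 0:b
completions by unplaced set U, small U first (add the entries for U minus each lowest piece of U):
  |U|=1: {6}:1
  |U|=2: {5,6}:1
  |U|=3: {2,5,6}:1  {4,5,6}:1
  |U|=4: {2,4,5,6}:2  {3,4,5,6}:1
  |U|=5: {2,3,4,5,6}:3
  start at 0(b): 3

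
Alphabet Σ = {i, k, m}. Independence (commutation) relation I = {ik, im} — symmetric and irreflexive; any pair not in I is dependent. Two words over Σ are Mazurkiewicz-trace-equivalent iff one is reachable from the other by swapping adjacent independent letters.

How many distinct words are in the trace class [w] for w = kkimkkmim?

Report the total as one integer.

#0=k has no predecessor
#1=k depends on [0:k]
#2=i has no predecessor
#3=m depends on [1:k]
#4=k depends on [3:m]
#5=k depends on [4:k]
#6=m depends on [5:k]
#7=i depends on [2:i]
#8=m depends on [6:m]
sources: [0:k, 2:i]
N(rest) = Σ N(rest − s) over sources s of rest; N(one piece) = 1:
  size 1 → [7]=1  [8]=1
  size 2 → [2,7]=1  [6,8]=1  [7,8]=2
  size 3 → [2,7,8]=3  [5,6,8]=1  [6,7,8]=3
  size 4 → [2,6,7,8]=6  [4,5,6,8]=1  [5,6,7,8]=4
  size 5 → [2,5,6,7,8]=10  [3,4,5,6,8]=1  [4,5,6,7,8]=5
  size 6 → [1,3,4,5,6,8]=1  [2,4,5,6,7,8]=15  [3,4,5,6,7,8]=6
  size 7 → [0,1,3,4,5,6,8]=1  [1,3,4,5,6,7,8]=7  [2,3,4,5,6,7,8]=21
  first=0(k) contributes 28
  first=2(i) contributes 8
|[w]| = 36

36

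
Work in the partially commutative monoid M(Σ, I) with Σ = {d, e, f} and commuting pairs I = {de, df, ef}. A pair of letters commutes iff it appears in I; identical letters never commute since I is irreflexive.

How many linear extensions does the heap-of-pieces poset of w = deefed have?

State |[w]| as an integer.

0(d) covers ∅
1(e) covers ∅
2(e) covers 1:e
3(f) covers ∅
4(e) covers 2:e
5(d) covers 0:d
floor of heap: 0:d, 1:e, 3:f
completions by unplaced set U, small U first (add the entries for U minus each lowest piece of U):
  |U|=1: {3}:1  {4}:1  {5}:1
  |U|=2: {0,5}:1  {2,4}:1  {3,4}:2  {3,5}:2  {4,5}:2
  |U|=3: {0,3,5}:3  {0,4,5}:3  {1,2,4}:1  {2,3,4}:3  {2,4,5}:3  {3,4,5}:6
  |U|=4: {0,2,4,5}:6  {0,3,4,5}:12  {1,2,3,4}:4  {1,2,4,5}:4  {2,3,4,5}:12
  start at 0(d): 20
  start at 1(e): 30
  start at 3(f): 10
sum over floor = 60

60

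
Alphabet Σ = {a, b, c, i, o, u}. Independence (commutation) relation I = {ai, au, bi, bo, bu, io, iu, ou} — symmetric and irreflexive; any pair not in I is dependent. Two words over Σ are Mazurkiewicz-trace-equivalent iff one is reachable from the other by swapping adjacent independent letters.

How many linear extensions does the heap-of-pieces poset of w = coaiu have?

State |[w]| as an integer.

12

0(c) covers ∅
1(o) covers 0:c
2(a) covers 1:o
3(i) covers 0:c
4(u) covers 0:c
floor of heap: 0:c
completions by unplaced set U, small U first (add the entries for U minus each lowest piece of U):
  |U|=1: {2}:1  {3}:1  {4}:1
  |U|=2: {1,2}:1  {2,3}:2  {2,4}:2  {3,4}:2
  |U|=3: {1,2,3}:3  {1,2,4}:3  {2,3,4}:6
  start at 0(c): 12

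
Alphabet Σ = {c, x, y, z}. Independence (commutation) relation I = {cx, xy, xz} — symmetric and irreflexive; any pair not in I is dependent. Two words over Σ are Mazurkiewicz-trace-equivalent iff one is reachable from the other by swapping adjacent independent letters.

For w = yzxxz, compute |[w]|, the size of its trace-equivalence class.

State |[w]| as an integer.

#0=y has no predecessor
#1=z depends on [0:y]
#2=x has no predecessor
#3=x depends on [2:x]
#4=z depends on [1:z]
sources: [0:y, 2:x]
N(rest) = Σ N(rest − s) over sources s of rest; N(one piece) = 1:
  size 1 → [3]=1  [4]=1
  size 2 → [1,4]=1  [2,3]=1  [3,4]=2
  size 3 → [0,1,4]=1  [1,3,4]=3  [2,3,4]=3
  first=0(y) contributes 6
  first=2(x) contributes 4
|[w]| = 10

10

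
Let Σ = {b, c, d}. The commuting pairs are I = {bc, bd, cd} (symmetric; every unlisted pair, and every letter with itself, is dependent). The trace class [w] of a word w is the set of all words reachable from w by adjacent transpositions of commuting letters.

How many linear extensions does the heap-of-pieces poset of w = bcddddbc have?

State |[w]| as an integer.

drop 0:b onto floor
drop 1:c onto floor
drop 2:d onto floor
drop 3:d onto {2:d}
drop 4:d onto {3:d}
drop 5:d onto {4:d}
drop 6:b onto {0:b}
drop 7:c onto {1:c}
ground layer = {0:b, 1:c, 2:d}
drop-orders for the pieces not yet dropped (sum over which currently-grounded one goes next):
  1 to go: {5} 1  {6} 1  {7} 1
  2 to go: {0,6} 1  {1,7} 1  {4,5} 1  {5,6} 2  {5,7} 2  {6,7} 2
  3 to go: {0,5,6} 3  {0,6,7} 3  {1,5,7} 3  {1,6,7} 3  {3,4,5} 1  {4,5,6} 3  {4,5,7} 3  {5,6,7} 6
  4 to go: {0,1,6,7} 6  {0,4,5,6} 6  {0,5,6,7} 12  {1,4,5,7} 6  {1,5,6,7} 12  {2,3,4,5} 1  {3,4,5,6} 4  {3,4,5,7} 4  {4,5,6,7} 12
  5 to go: {0,1,5,6,7} 30  {0,3,4,5,6} 10  {0,4,5,6,7} 30  {1,3,4,5,7} 10  {1,4,5,6,7} 30  {2,3,4,5,6} 5  {2,3,4,5,7} 5  {3,4,5,6,7} 20
  6 to go: {0,1,4,5,6,7} 90  {0,2,3,4,5,6} 15  {0,3,4,5,6,7} 60  {1,2,3,4,5,7} 15  {1,3,4,5,6,7} 60  {2,3,4,5,6,7} 30
  if 0:b drops first: 105 orders
  if 1:c drops first: 105 orders
  if 2:d drops first: 210 orders
heap linearizations: 420

420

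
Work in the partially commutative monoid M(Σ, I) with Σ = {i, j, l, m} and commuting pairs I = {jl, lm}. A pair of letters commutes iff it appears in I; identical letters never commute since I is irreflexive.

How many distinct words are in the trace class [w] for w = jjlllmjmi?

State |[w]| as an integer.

piece 0:j — minimal
piece 1:j rests on {0:j}
piece 2:l — minimal
piece 3:l rests on {2:l}
piece 4:l rests on {3:l}
piece 5:m rests on {1:j}
piece 6:j rests on {5:m}
piece 7:m rests on {6:j}
piece 8:i rests on {4:l, 7:m}
minimal pieces: {0:j, 2:l}
ways to finish when only these pieces remain (= sum over removing one remaining piece with nothing left below it):
  1 left: {8}→1
  2 left: {4,8}→1  {7,8}→1
  3 left: {3,4,8}→1  {4,7,8}→2  {6,7,8}→1
  4 left: {2,3,4,8}→1  {3,4,7,8}→3  {4,6,7,8}→3  {5,6,7,8}→1
  5 left: {1,5,6,7,8}→1  {2,3,4,7,8}→4  {3,4,6,7,8}→6  {4,5,6,7,8}→4
  6 left: {0,1,5,6,7,8}→1  {1,4,5,6,7,8}→5  {2,3,4,6,7,8}→10  {3,4,5,6,7,8}→10
  7 left: {0,1,4,5,6,7,8}→6  {1,3,4,5,6,7,8}→15  {2,3,4,5,6,7,8}→20
  placing 0:j first → 35 extensions
  placing 2:l first → 21 extensions
total linear extensions = 56

56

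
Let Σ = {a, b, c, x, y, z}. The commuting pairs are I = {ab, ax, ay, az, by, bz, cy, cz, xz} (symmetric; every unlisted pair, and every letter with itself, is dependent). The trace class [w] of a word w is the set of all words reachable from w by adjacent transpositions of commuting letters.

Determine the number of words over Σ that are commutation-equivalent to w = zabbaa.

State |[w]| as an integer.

60

piece 0:z — minimal
piece 1:a — minimal
piece 2:b — minimal
piece 3:b rests on {2:b}
piece 4:a rests on {1:a}
piece 5:a rests on {4:a}
minimal pieces: {0:z, 1:a, 2:b}
ways to finish when only these pieces remain (= sum over removing one remaining piece with nothing left below it):
  1 left: {0}→1  {3}→1  {5}→1
  2 left: {0,3}→2  {0,5}→2  {2,3}→1  {3,5}→2  {4,5}→1
  3 left: {0,2,3}→3  {0,3,5}→6  {0,4,5}→3  {1,4,5}→1  {2,3,5}→3  {3,4,5}→3
  4 left: {0,1,4,5}→4  {0,2,3,5}→12  {0,3,4,5}→12  {1,3,4,5}→4  {2,3,4,5}→6
  placing 0:z first → 10 extensions
  placing 1:a first → 30 extensions
  placing 2:b first → 20 extensions
total linear extensions = 60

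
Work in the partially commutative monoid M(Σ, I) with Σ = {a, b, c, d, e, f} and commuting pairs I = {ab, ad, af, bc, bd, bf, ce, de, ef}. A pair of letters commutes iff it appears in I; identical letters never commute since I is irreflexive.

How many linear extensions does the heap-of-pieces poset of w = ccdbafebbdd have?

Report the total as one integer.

piece 0:c — minimal
piece 1:c rests on {0:c}
piece 2:d rests on {1:c}
piece 3:b — minimal
piece 4:a rests on {1:c}
piece 5:f rests on {2:d}
piece 6:e rests on {3:b, 4:a}
piece 7:b rests on {6:e}
piece 8:b rests on {7:b}
piece 9:d rests on {5:f}
piece 10:d rests on {9:d}
minimal pieces: {0:c, 3:b}
ways to finish when only these pieces remain (= sum over removing one remaining piece with nothing left below it):
  1 left: {8}→1  {10}→1
  2 left: {7,8}→1  {8,10}→2  {9,10}→1
  3 left: {5,9,10}→1  {6,7,8}→1  {7,8,10}→3  {8,9,10}→3
  4 left: {2,5,9,10}→1  {3,6,7,8}→1  {4,6,7,8}→1  {5,8,9,10}→4  {6,7,8,10}→4  {7,8,9,10}→6
  5 left: {2,5,8,9,10}→5  {3,4,6,7,8}→2  {3,6,7,8,10}→5  {4,6,7,8,10}→5  {5,7,8,9,10}→10  {6,7,8,9,10}→10
  6 left: {2,5,7,8,9,10}→15  {3,4,6,7,8,10}→12  {3,6,7,8,9,10}→15  {4,6,7,8,9,10}→15  {5,6,7,8,9,10}→20
  7 left: {2,5,6,7,8,9,10}→35  {3,4,6,7,8,9,10}→42  {3,5,6,7,8,9,10}→35  {4,5,6,7,8,9,10}→35
  8 left: {2,3,5,6,7,8,9,10}→70  {2,4,5,6,7,8,9,10}→70  {3,4,5,6,7,8,9,10}→112
  9 left: {1,2,4,5,6,7,8,9,10}→70  {2,3,4,5,6,7,8,9,10}→252
  placing 0:c first → 322 extensions
  placing 3:b first → 70 extensions
total linear extensions = 392

392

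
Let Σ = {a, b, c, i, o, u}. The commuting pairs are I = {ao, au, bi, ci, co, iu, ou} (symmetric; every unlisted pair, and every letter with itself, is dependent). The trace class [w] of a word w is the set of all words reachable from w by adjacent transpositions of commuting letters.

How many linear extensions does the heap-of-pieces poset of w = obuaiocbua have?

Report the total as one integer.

18

#0=o has no predecessor
#1=b depends on [0:o]
#2=u depends on [1:b]
#3=a depends on [1:b]
#4=i depends on [3:a]
#5=o depends on [4:i]
#6=c depends on [2:u, 3:a]
#7=b depends on [5:o, 6:c]
#8=u depends on [7:b]
#9=a depends on [7:b]
sources: [0:o]
N(rest) = Σ N(rest − s) over sources s of rest; N(one piece) = 1:
  size 1 → [8]=1  [9]=1
  size 2 → [8,9]=2
  size 3 → [7,8,9]=2
  size 4 → [5,7,8,9]=2  [6,7,8,9]=2
  size 5 → [2,6,7,8,9]=2  [4,5,7,8,9]=2  [5,6,7,8,9]=4
  size 6 → [2,5,6,7,8,9]=6  [4,5,6,7,8,9]=6
  size 7 → [2,4,5,6,7,8,9]=12  [3,4,5,6,7,8,9]=6
  size 8 → [2,3,4,5,6,7,8,9]=18
  first=0(o) contributes 18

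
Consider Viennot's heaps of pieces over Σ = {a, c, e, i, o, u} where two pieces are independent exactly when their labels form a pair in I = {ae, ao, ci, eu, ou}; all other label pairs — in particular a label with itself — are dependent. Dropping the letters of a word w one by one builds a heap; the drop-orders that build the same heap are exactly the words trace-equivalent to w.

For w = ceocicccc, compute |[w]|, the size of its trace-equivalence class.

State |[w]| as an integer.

6

#0=c has no predecessor
#1=e depends on [0:c]
#2=o depends on [1:e]
#3=c depends on [2:o]
#4=i depends on [2:o]
#5=c depends on [3:c]
#6=c depends on [5:c]
#7=c depends on [6:c]
#8=c depends on [7:c]
sources: [0:c]
N(rest) = Σ N(rest − s) over sources s of rest; N(one piece) = 1:
  size 1 → [4]=1  [8]=1
  size 2 → [4,8]=2  [7,8]=1
  size 3 → [4,7,8]=3  [6,7,8]=1
  size 4 → [4,6,7,8]=4  [5,6,7,8]=1
  size 5 → [3,5,6,7,8]=1  [4,5,6,7,8]=5
  size 6 → [3,4,5,6,7,8]=6
  size 7 → [2,3,4,5,6,7,8]=6
  first=0(c) contributes 6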